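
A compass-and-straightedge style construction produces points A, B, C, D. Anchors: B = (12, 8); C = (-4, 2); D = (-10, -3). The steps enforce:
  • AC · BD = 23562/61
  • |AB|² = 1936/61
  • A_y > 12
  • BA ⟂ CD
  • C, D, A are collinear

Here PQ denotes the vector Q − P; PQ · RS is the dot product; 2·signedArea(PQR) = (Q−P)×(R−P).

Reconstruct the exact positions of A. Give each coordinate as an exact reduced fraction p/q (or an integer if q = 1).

1. A_x = 512/61  [C, D, A are collinear ∩ BA ⟂ CD]
2. A_y = 752/61  [C, D, A are collinear ∩ BA ⟂ CD]
   → A = (512/61, 752/61)

A = (512/61, 752/61)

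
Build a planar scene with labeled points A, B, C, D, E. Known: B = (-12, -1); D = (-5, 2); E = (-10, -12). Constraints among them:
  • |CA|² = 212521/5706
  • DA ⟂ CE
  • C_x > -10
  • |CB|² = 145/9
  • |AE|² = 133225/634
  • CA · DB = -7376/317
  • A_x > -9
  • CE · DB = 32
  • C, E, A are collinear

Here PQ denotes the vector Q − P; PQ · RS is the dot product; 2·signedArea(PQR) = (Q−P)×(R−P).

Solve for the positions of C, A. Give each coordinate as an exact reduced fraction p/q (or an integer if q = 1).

1. C_x = -9  [line 7·x + 3·y + 74 = 0 ∩ |CB|² = 145/9]
2. C_y = -11/3  [line 7·x + 3·y + 74 = 0 ∩ |CB|² = 145/9]
   → C = (-9, -11/3)
3. A_x = -5245/634  [C, E, A are collinear ∩ DA ⟂ CE]
4. A_y = 1517/634  [C, E, A are collinear ∩ DA ⟂ CE]
   → A = (-5245/634, 1517/634)

A = (-5245/634, 1517/634)
C = (-9, -11/3)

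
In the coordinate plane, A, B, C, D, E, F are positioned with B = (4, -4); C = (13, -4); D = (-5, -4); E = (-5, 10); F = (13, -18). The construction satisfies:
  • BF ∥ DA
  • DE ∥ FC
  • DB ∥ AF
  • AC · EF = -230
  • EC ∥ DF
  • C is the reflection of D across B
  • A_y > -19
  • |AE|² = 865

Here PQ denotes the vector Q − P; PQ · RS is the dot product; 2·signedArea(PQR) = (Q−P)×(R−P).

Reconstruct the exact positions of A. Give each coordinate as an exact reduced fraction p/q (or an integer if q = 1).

1. A_x = 4  [DB ∥ AF ∩ BF ∥ DA]
2. A_y = -18  [DB ∥ AF ∩ BF ∥ DA]
   → A = (4, -18)

A = (4, -18)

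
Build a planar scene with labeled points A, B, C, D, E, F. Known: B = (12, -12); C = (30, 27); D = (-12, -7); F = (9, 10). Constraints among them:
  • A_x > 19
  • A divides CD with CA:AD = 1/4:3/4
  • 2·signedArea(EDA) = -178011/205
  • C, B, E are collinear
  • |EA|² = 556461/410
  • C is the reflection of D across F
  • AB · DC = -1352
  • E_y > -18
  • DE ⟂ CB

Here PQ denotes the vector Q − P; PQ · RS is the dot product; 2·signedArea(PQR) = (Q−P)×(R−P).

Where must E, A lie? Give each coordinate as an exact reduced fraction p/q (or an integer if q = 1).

1. E_x = 1986/205  [C, B, E are collinear ∩ DE ⟂ CB]
2. E_y = -3487/205  [C, B, E are collinear ∩ DE ⟂ CB]
   → E = (1986/205, -3487/205)
3. A_x = 39/2  [A divides CD with CA:AD = 1/4:3/4]
4. A_y = 37/2  [A divides CD with CA:AD = 1/4:3/4]
   → A = (39/2, 37/2)

A = (39/2, 37/2)
E = (1986/205, -3487/205)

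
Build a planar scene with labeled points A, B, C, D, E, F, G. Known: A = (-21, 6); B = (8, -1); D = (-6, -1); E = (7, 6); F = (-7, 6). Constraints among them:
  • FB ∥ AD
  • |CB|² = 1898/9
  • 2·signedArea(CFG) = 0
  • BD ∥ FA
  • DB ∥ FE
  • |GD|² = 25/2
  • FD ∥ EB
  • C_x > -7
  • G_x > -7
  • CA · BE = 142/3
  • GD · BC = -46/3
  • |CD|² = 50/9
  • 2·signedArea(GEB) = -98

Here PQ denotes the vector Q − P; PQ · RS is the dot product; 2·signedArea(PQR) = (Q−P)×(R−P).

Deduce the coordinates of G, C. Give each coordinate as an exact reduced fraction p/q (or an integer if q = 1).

C = (-19/3, 4/3)
G = (-13/2, 5/2)

1. C_x = -19/3  [line 1·x + -7·y + 47/3 = 0 ∩ |CD|² = 50/9]
2. C_y = 4/3  [line 1·x + -7·y + 47/3 = 0 ∩ |CD|² = 50/9]
   → C = (-19/3, 4/3)
3. G_x = -13/2  [2·signedArea(GEB) = -98 ∩ GD · BC = -46/3]
4. G_y = 5/2  [2·signedArea(GEB) = -98 ∩ GD · BC = -46/3]
   → G = (-13/2, 5/2)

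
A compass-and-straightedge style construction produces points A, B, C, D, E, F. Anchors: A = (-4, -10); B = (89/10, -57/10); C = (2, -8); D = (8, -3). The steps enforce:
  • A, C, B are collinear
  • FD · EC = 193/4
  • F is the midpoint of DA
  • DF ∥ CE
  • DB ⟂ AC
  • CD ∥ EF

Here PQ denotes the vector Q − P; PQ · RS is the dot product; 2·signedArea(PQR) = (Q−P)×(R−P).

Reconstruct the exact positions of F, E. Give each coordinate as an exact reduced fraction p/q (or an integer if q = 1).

1. F_x = 2  [F is the midpoint of DA]
2. F_y = -13/2  [F is the midpoint of DA]
   → F = (2, -13/2)
3. E_x = -4  [CD ∥ EF ∩ DF ∥ CE]
4. E_y = -23/2  [CD ∥ EF ∩ DF ∥ CE]
   → E = (-4, -23/2)

E = (-4, -23/2)
F = (2, -13/2)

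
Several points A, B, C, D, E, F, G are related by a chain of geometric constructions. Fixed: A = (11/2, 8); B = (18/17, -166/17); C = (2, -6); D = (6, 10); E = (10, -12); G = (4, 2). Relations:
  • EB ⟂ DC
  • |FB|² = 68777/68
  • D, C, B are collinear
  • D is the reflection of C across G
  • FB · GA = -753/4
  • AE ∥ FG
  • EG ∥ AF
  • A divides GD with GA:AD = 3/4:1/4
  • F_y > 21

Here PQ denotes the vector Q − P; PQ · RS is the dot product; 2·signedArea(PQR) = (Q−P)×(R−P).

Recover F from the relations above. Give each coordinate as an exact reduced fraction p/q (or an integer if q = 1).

1. F_x = -1/2  [AE ∥ FG ∩ EG ∥ AF]
2. F_y = 22  [AE ∥ FG ∩ EG ∥ AF]
   → F = (-1/2, 22)

F = (-1/2, 22)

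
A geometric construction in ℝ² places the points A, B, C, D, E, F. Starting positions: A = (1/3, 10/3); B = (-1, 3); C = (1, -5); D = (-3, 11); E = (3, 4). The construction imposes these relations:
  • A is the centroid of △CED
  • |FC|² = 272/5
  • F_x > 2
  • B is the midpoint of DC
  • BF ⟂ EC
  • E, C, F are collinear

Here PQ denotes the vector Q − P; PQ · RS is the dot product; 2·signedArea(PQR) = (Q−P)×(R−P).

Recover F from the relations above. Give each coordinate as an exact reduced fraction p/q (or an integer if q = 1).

F = (13/5, 11/5)

1. F_x = 13/5  [E, C, F are collinear ∩ BF ⟂ EC]
2. F_y = 11/5  [E, C, F are collinear ∩ BF ⟂ EC]
   → F = (13/5, 11/5)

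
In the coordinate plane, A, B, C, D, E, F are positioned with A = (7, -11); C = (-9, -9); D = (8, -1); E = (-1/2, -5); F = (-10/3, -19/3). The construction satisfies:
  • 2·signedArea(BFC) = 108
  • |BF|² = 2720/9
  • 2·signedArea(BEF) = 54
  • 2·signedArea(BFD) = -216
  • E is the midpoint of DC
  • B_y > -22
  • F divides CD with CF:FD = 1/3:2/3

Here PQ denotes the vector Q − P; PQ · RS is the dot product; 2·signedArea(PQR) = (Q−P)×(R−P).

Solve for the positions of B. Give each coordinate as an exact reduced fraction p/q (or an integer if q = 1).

1. B_x = 6  [line 4/3·x + -17/6·y + -135/2 = 0 ∩ |BF|² = 2720/9]
2. B_y = -21  [line 4/3·x + -17/6·y + -135/2 = 0 ∩ |BF|² = 2720/9]
   → B = (6, -21)

B = (6, -21)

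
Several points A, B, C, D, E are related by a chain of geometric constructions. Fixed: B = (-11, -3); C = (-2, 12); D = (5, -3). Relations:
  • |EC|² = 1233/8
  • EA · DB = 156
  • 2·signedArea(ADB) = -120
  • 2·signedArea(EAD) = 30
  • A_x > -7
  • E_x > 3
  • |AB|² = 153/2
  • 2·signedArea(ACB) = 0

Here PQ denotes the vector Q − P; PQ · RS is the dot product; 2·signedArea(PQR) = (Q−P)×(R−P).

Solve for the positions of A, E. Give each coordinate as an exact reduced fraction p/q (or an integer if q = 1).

1. A_x = -13/2  [2·signedArea(ACB) = 0 ∩ 2·signedArea(ADB) = -120]
2. A_y = 9/2  [2·signedArea(ACB) = 0 ∩ 2·signedArea(ADB) = -120]
   → A = (-13/2, 9/2)
3. E_x = 13/4  [2·signedArea(EAD) = 30 ∩ EA · DB = 156]
4. E_y = 3/4  [2·signedArea(EAD) = 30 ∩ EA · DB = 156]
   → E = (13/4, 3/4)

A = (-13/2, 9/2)
E = (13/4, 3/4)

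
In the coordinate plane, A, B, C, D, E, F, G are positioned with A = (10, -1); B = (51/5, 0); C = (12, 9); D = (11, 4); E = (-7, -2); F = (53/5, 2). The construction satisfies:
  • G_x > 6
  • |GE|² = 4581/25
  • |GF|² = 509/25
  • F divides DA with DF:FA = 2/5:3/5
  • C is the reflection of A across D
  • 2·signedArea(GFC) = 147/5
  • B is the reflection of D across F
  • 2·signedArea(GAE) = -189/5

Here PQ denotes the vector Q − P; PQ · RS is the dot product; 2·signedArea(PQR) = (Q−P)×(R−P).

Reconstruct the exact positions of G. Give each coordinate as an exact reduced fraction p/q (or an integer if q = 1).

1. G_x = 31/5  [2·signedArea(GAE) = -189/5 ∩ 2·signedArea(GFC) = 147/5]
2. G_y = 1  [2·signedArea(GAE) = -189/5 ∩ 2·signedArea(GFC) = 147/5]
   → G = (31/5, 1)

G = (31/5, 1)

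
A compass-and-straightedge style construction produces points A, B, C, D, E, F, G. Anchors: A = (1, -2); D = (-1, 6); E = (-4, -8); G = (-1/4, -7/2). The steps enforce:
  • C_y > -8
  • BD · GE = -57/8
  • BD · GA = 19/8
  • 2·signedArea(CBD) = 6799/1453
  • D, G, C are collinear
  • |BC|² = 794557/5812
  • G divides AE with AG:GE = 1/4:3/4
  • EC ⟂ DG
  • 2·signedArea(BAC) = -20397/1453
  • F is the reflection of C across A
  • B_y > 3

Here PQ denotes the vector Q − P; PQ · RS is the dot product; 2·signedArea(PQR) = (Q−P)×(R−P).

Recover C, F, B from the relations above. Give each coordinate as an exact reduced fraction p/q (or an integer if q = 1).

1. C_x = 116/1453  [D, G, C are collinear ∩ EC ⟂ DG]
2. C_y = -11156/1453  [D, G, C are collinear ∩ EC ⟂ DG]
   → C = (116/1453, -11156/1453)
3. F_x = 2790/1453  [F is the reflection of C across A]
4. F_y = 5344/1453  [F is the reflection of C across A]
   → F = (2790/1453, 5344/1453)
5. B_x = -1/2  [2·signedArea(BAC) = -20397/1453 ∩ BD · GE = -57/8]
6. B_y = 4  [2·signedArea(BAC) = -20397/1453 ∩ BD · GE = -57/8]
   → B = (-1/2, 4)

B = (-1/2, 4)
C = (116/1453, -11156/1453)
F = (2790/1453, 5344/1453)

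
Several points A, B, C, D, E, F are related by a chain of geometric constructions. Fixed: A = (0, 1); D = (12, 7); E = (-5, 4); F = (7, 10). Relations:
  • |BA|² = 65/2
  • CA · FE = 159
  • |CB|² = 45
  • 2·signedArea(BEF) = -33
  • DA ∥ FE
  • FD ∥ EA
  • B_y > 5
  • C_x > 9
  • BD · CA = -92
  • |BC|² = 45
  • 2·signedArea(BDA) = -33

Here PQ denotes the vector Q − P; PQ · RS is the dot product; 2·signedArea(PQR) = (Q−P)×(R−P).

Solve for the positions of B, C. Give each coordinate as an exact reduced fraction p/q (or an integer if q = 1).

1. B_x = 7/2  [line -6·x + 12·y + -45 = 0 ∩ |BA|² = 65/2]
2. B_y = 11/2  [line -6·x + 12·y + -45 = 0 ∩ |BA|² = 65/2]
   → B = (7/2, 11/2)
3. C_x = 19/2  [CA · FE = 159 ∩ BD · CA = -92]
4. C_y = 17/2  [CA · FE = 159 ∩ BD · CA = -92]
   → C = (19/2, 17/2)

B = (7/2, 11/2)
C = (19/2, 17/2)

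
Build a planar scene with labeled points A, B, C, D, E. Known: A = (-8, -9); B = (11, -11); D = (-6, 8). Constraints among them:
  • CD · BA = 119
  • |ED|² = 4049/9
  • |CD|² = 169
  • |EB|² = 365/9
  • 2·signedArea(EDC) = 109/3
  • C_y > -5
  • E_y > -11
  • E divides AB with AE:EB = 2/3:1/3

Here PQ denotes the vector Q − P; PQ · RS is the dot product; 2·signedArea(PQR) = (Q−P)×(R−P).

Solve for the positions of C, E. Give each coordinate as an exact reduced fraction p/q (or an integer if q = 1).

C = (-1, -4)
E = (14/3, -31/3)

1. E_x = 14/3  [E divides AB with AE:EB = 2/3:1/3]
2. E_y = -31/3  [E divides AB with AE:EB = 2/3:1/3]
   → E = (14/3, -31/3)
3. C_x = -1  [CD · BA = 119 ∩ 2·signedArea(EDC) = 109/3]
4. C_y = -4  [CD · BA = 119 ∩ 2·signedArea(EDC) = 109/3]
   → C = (-1, -4)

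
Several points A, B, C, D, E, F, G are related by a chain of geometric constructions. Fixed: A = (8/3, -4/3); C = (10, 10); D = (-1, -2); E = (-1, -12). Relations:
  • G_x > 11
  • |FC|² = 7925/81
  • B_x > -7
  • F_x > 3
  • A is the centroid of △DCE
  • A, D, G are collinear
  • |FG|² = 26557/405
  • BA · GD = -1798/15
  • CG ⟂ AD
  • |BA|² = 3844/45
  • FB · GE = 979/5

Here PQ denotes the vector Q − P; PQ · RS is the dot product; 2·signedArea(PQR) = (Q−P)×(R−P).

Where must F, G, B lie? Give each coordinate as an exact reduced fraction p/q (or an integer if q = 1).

B = (-482/75, -224/75)
F = (35/9, 20/9)
G = (294/25, 8/25)

1. G_x = 294/25  [A, D, G are collinear ∩ CG ⟂ AD]
2. G_y = 8/25  [A, D, G are collinear ∩ CG ⟂ AD]
   → G = (294/25, 8/25)
3. B_x = -482/75  [line 319/25·x + 58/25·y + 1334/15 = 0 ∩ |BA|² = 3844/45]
4. B_y = -224/75  [line 319/25·x + 58/25·y + 1334/15 = 0 ∩ |BA|² = 3844/45]
   → B = (-482/75, -224/75)
5. F_x = 35/9  [line 319/25·x + 308/25·y + -77 = 0 ∩ |FC|² = 7925/81]
6. F_y = 20/9  [line 319/25·x + 308/25·y + -77 = 0 ∩ |FC|² = 7925/81]
   → F = (35/9, 20/9)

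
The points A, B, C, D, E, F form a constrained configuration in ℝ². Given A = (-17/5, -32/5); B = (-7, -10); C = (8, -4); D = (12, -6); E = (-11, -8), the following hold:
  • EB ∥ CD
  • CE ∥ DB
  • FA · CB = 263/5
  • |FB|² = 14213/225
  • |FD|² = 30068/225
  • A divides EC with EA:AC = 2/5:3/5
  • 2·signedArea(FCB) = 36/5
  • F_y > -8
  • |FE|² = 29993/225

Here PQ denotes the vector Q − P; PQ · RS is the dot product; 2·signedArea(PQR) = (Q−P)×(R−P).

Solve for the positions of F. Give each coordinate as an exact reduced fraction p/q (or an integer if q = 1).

F = (8/15, -112/15)

1. F_x = 8/15  [FA · CB = 263/5 ∩ 2·signedArea(FCB) = 36/5]
2. F_y = -112/15  [FA · CB = 263/5 ∩ 2·signedArea(FCB) = 36/5]
   → F = (8/15, -112/15)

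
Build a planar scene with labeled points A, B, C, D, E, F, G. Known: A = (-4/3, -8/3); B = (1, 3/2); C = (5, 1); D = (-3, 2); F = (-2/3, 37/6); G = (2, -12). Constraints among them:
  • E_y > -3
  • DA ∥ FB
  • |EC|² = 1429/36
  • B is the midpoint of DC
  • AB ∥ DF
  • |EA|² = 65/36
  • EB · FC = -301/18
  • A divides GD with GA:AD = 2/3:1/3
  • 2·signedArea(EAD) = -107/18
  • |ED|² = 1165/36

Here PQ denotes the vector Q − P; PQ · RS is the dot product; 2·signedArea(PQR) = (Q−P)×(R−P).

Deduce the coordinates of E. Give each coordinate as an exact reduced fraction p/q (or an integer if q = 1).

E = (0, -17/6)

1. E_x = 0  [2·signedArea(EAD) = -107/18 ∩ EB · FC = -301/18]
2. E_y = -17/6  [2·signedArea(EAD) = -107/18 ∩ EB · FC = -301/18]
   → E = (0, -17/6)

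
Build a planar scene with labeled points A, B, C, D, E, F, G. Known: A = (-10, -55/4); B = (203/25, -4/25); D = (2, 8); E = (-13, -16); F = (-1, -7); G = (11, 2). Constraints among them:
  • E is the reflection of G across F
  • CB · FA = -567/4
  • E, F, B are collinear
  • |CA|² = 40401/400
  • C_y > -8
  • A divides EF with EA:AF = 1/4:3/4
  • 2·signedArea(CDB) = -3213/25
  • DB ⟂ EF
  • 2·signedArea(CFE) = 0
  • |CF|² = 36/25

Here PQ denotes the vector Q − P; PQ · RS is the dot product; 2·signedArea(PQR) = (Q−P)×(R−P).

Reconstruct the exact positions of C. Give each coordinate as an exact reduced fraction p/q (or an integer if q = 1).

1. C_x = -49/25  [2·signedArea(CFE) = 0 ∩ 2·signedArea(CDB) = -3213/25]
2. C_y = -193/25  [2·signedArea(CFE) = 0 ∩ 2·signedArea(CDB) = -3213/25]
   → C = (-49/25, -193/25)

C = (-49/25, -193/25)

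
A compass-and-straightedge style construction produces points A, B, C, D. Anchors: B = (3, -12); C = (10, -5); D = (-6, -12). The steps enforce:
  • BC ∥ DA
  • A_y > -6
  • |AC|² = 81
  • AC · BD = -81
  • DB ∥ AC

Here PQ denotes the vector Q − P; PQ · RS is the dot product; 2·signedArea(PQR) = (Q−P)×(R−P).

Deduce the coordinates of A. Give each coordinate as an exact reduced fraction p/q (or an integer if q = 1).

1. A_x = 1  [DB ∥ AC ∩ BC ∥ DA]
2. A_y = -5  [DB ∥ AC ∩ BC ∥ DA]
   → A = (1, -5)

A = (1, -5)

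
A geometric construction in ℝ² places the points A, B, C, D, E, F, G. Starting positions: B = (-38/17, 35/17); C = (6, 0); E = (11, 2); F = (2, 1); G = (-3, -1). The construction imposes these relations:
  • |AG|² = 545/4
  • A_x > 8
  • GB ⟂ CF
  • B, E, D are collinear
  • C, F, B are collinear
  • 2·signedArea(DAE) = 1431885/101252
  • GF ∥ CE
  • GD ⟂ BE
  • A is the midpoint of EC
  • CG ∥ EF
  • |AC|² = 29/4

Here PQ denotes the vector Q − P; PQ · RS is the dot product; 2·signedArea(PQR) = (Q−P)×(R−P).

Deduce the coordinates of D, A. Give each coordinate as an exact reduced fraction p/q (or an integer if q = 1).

A = (17/2, 1)
D = (-151189/50626, 104399/50626)

1. D_x = -151189/50626  [B, E, D are collinear ∩ GD ⟂ BE]
2. D_y = 104399/50626  [B, E, D are collinear ∩ GD ⟂ BE]
   → D = (-151189/50626, 104399/50626)
3. A_x = 17/2  [A is the midpoint of EC]
4. A_y = 1  [A is the midpoint of EC]
   → A = (17/2, 1)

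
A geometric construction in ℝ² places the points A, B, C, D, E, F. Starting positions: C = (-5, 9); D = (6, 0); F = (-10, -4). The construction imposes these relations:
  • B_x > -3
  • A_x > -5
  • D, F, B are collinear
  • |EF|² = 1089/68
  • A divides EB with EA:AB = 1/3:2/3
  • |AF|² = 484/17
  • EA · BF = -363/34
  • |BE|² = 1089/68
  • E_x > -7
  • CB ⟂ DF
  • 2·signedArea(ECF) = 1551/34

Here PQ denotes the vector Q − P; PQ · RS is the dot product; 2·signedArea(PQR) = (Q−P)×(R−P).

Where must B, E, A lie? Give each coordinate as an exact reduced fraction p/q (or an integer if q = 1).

A = (-82/17, -46/17)
B = (-38/17, -35/17)
E = (-104/17, -103/34)

1. B_x = -38/17  [D, F, B are collinear ∩ CB ⟂ DF]
2. B_y = -35/17  [D, F, B are collinear ∩ CB ⟂ DF]
   → B = (-38/17, -35/17)
3. E_x = -104/17  [line 13·x + -5·y + 2189/34 = 0 ∩ |EF|² = 1089/68]
4. E_y = -103/34  [line 13·x + -5·y + 2189/34 = 0 ∩ |EF|² = 1089/68]
   → E = (-104/17, -103/34)
5. A_x = -82/17  [A divides EB with EA:AB = 1/3:2/3]
6. A_y = -46/17  [A divides EB with EA:AB = 1/3:2/3]
   → A = (-82/17, -46/17)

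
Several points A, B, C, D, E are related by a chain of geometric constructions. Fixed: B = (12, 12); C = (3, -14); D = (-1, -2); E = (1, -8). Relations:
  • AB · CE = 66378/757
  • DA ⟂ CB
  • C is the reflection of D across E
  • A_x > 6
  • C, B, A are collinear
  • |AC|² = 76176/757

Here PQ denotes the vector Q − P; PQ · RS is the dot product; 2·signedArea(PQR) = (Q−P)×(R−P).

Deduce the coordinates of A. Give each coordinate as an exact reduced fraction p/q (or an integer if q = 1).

1. A_x = 4755/757  [C, B, A are collinear ∩ DA ⟂ CB]
2. A_y = -3422/757  [C, B, A are collinear ∩ DA ⟂ CB]
   → A = (4755/757, -3422/757)

A = (4755/757, -3422/757)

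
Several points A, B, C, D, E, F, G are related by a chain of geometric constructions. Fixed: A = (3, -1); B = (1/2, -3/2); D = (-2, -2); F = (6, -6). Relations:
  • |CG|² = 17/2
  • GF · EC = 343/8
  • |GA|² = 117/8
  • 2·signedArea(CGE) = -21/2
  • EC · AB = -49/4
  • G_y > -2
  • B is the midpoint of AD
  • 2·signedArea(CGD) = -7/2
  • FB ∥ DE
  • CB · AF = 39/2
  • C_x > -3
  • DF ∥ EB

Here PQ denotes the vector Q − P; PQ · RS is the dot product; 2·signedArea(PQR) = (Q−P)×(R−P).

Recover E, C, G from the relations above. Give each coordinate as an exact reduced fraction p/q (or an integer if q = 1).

C = (-9/4, 3/4)
E = (-15/2, 5/2)
G = (-3/4, -7/4)

1. E_x = -15/2  [DF ∥ EB ∩ FB ∥ DE]
2. E_y = 5/2  [DF ∥ EB ∩ FB ∥ DE]
   → E = (-15/2, 5/2)
3. C_x = -9/4  [EC · AB = -49/4 ∩ CB · AF = 39/2]
4. C_y = 3/4  [EC · AB = -49/4 ∩ CB · AF = 39/2]
   → C = (-9/4, 3/4)
5. G_x = -3/4  [2·signedArea(CGE) = -21/2 ∩ GF · EC = 343/8]
6. G_y = -7/4  [2·signedArea(CGE) = -21/2 ∩ GF · EC = 343/8]
   → G = (-3/4, -7/4)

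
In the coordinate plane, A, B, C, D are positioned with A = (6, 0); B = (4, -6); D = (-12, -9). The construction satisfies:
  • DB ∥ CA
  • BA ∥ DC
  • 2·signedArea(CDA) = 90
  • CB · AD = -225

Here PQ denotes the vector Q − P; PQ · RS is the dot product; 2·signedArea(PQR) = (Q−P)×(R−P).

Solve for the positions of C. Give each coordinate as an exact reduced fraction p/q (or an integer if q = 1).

1. C_x = -10  [DB ∥ CA ∩ BA ∥ DC]
2. C_y = -3  [DB ∥ CA ∩ BA ∥ DC]
   → C = (-10, -3)

C = (-10, -3)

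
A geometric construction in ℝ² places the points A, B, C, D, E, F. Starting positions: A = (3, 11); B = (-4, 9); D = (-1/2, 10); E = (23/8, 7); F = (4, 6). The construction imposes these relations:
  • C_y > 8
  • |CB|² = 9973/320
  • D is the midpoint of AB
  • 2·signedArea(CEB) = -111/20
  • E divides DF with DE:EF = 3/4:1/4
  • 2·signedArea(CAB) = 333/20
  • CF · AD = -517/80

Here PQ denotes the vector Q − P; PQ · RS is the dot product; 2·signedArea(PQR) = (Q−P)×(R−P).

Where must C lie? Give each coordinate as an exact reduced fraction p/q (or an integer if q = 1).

C = (61/40, 41/5)

1. C_x = 61/40  [2·signedArea(CAB) = 333/20 ∩ 2·signedArea(CEB) = -111/20]
2. C_y = 41/5  [2·signedArea(CAB) = 333/20 ∩ 2·signedArea(CEB) = -111/20]
   → C = (61/40, 41/5)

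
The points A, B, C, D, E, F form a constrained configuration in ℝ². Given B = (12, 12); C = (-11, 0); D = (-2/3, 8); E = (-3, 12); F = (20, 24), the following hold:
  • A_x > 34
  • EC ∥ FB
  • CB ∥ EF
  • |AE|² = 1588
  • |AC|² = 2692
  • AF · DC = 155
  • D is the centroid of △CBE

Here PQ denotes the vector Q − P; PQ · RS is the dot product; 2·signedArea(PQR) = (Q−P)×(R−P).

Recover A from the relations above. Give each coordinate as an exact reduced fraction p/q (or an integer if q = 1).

A = (35, 24)

1. A_x = 35  [line 31/3·x + 8·y + -1661/3 = 0 ∩ |AC|² = 2692]
2. A_y = 24  [line 31/3·x + 8·y + -1661/3 = 0 ∩ |AC|² = 2692]
   → A = (35, 24)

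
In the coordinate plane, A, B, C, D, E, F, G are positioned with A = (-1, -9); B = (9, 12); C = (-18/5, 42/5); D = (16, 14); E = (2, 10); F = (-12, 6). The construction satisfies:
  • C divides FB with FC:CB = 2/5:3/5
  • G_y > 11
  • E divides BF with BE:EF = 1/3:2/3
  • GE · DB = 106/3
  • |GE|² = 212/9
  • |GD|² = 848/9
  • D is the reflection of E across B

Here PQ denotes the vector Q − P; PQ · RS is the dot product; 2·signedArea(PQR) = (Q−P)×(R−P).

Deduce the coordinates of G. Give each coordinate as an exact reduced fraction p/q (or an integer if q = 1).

G = (20/3, 34/3)

1. G_x = 20/3  [line 7·x + 2·y + -208/3 = 0 ∩ |GD|² = 848/9]
2. G_y = 34/3  [line 7·x + 2·y + -208/3 = 0 ∩ |GD|² = 848/9]
   → G = (20/3, 34/3)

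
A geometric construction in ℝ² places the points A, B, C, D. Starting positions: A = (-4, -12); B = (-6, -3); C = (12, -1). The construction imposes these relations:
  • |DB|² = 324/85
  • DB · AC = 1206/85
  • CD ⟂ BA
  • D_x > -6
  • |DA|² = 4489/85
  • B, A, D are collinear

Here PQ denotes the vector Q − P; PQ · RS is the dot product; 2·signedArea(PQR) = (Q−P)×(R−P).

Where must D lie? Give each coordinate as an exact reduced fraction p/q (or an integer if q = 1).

1. D_x = -474/85  [B, A, D are collinear ∩ CD ⟂ BA]
2. D_y = -417/85  [B, A, D are collinear ∩ CD ⟂ BA]
   → D = (-474/85, -417/85)

D = (-474/85, -417/85)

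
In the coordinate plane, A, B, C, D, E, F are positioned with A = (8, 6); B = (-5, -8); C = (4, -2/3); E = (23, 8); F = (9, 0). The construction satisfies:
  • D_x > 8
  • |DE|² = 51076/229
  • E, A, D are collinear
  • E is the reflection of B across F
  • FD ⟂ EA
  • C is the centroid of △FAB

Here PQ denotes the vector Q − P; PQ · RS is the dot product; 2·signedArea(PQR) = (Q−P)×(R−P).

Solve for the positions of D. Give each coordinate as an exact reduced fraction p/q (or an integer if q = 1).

D = (1877/229, 1380/229)

1. D_x = 1877/229  [E, A, D are collinear ∩ FD ⟂ EA]
2. D_y = 1380/229  [E, A, D are collinear ∩ FD ⟂ EA]
   → D = (1877/229, 1380/229)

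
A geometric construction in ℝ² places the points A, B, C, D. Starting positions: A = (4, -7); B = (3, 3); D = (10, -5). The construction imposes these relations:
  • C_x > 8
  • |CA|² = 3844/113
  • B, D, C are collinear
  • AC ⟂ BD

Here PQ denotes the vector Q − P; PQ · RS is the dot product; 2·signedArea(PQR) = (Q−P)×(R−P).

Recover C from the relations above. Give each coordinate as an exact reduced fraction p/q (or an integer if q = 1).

1. C_x = 948/113  [B, D, C are collinear ∩ AC ⟂ BD]
2. C_y = -357/113  [B, D, C are collinear ∩ AC ⟂ BD]
   → C = (948/113, -357/113)

C = (948/113, -357/113)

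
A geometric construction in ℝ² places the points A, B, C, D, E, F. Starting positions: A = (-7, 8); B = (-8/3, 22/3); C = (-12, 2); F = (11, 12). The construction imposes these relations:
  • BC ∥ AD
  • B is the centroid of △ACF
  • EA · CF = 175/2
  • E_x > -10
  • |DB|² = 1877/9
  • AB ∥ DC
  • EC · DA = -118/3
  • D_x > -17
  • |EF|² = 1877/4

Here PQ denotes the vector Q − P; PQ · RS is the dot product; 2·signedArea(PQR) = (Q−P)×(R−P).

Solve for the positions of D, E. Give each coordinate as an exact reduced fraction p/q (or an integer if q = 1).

1. D_x = -49/3  [AB ∥ DC ∩ BC ∥ AD]
2. D_y = 8/3  [AB ∥ DC ∩ BC ∥ AD]
   → D = (-49/3, 8/3)
3. E_x = -19/2  [EC · DA = -118/3 ∩ EA · CF = 175/2]
4. E_y = 5  [EC · DA = -118/3 ∩ EA · CF = 175/2]
   → E = (-19/2, 5)

D = (-49/3, 8/3)
E = (-19/2, 5)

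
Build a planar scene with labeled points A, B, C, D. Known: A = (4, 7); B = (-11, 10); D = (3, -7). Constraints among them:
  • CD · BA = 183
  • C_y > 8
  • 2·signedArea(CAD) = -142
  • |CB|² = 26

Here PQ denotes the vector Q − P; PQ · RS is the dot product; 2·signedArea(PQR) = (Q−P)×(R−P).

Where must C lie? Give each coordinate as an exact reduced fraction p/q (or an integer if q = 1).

C = (-6, 9)

1. C_x = -6  [CD · BA = 183 ∩ 2·signedArea(CAD) = -142]
2. C_y = 9  [CD · BA = 183 ∩ 2·signedArea(CAD) = -142]
   → C = (-6, 9)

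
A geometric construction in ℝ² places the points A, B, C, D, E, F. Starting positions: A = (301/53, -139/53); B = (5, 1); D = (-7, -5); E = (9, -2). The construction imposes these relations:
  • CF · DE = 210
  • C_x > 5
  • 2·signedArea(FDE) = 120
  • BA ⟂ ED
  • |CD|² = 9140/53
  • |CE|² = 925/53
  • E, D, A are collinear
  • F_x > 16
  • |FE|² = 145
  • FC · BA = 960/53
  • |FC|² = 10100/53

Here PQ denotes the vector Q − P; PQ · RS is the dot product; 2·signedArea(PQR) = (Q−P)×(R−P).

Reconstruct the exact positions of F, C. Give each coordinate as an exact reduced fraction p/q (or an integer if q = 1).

C = (277/53, -11/53)
F = (17, 7)

1. F_x = 17  [line -3·x + 16·y + -61 = 0 ∩ |FE|² = 145]
2. F_y = 7  [line -3·x + 16·y + -61 = 0 ∩ |FE|² = 145]
   → F = (17, 7)
3. C_x = 277/53  [CF · DE = 210 ∩ FC · BA = 960/53]
4. C_y = -11/53  [CF · DE = 210 ∩ FC · BA = 960/53]
   → C = (277/53, -11/53)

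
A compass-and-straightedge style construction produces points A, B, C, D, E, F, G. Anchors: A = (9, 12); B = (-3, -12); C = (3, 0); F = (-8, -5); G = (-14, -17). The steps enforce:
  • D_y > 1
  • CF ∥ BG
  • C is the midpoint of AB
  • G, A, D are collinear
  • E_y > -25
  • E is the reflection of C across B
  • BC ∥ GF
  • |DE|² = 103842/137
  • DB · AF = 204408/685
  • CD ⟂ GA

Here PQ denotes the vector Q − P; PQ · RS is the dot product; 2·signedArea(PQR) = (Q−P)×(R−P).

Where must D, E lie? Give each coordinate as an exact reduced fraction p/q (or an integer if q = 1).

1. D_x = 576/685  [G, A, D are collinear ∩ CD ⟂ GA]
2. D_y = 1173/685  [G, A, D are collinear ∩ CD ⟂ GA]
   → D = (576/685, 1173/685)
3. E_x = -9  [E is the reflection of C across B]
4. E_y = -24  [E is the reflection of C across B]
   → E = (-9, -24)

D = (576/685, 1173/685)
E = (-9, -24)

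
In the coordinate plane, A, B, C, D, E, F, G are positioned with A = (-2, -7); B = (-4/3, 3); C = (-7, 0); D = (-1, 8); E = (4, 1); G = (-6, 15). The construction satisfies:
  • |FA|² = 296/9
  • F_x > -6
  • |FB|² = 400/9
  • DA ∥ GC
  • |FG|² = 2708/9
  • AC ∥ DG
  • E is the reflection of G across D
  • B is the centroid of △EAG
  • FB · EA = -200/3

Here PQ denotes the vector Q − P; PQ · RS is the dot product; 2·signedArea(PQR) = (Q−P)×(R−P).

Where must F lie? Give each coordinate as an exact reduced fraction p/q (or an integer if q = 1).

1. F_x = -16/3  [line 6·x + 8·y + 152/3 = 0 ∩ |FG|² = 2708/9]
2. F_y = -7/3  [line 6·x + 8·y + 152/3 = 0 ∩ |FG|² = 2708/9]
   → F = (-16/3, -7/3)

F = (-16/3, -7/3)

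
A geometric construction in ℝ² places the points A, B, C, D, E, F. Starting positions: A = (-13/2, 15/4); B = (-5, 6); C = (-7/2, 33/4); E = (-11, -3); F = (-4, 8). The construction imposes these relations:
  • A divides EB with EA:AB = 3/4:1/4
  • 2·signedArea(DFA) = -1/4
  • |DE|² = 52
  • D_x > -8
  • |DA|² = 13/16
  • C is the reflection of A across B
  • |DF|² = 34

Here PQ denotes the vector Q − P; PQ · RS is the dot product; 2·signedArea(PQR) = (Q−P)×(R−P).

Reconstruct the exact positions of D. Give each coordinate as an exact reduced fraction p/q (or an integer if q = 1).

1. D_x = -7  [line 17/4·x + -5/2·y + 149/4 = 0 ∩ |DE|² = 52]
2. D_y = 3  [line 17/4·x + -5/2·y + 149/4 = 0 ∩ |DE|² = 52]
   → D = (-7, 3)

D = (-7, 3)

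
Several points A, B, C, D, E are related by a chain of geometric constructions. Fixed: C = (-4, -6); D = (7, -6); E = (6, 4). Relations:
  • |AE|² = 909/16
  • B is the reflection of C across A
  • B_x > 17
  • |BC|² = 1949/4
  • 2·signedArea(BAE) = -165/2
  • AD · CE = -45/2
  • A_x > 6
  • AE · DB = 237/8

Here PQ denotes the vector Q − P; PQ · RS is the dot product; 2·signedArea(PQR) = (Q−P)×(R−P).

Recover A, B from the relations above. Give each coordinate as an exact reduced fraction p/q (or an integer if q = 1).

A = (27/4, -7/2)
B = (35/2, -1)

1. A_x = 27/4  [line -10·x + -10·y + 65/2 = 0 ∩ |AE|² = 909/16]
2. A_y = -7/2  [line -10·x + -10·y + 65/2 = 0 ∩ |AE|² = 909/16]
   → A = (27/4, -7/2)
3. B_x = 35/2  [AE · DB = 237/8 ∩ B is the reflection of C across A]
4. B_y = -1  [AE · DB = 237/8 ∩ B is the reflection of C across A]
   → B = (35/2, -1)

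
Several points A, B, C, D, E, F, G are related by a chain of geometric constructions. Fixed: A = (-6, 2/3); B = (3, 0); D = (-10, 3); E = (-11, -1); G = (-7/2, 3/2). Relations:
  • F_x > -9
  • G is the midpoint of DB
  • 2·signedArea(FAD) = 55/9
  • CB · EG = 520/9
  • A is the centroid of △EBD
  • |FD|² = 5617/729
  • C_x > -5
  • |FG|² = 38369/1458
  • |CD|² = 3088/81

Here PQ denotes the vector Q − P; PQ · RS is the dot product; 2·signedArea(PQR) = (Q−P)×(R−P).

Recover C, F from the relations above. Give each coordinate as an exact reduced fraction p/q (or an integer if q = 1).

C = (-14/3, -1/9)
F = (-77/9, 17/27)

1. C_x = -14/3  [line -15/2·x + -5/2·y + -635/18 = 0 ∩ |CD|² = 3088/81]
2. C_y = -1/9  [line -15/2·x + -5/2·y + -635/18 = 0 ∩ |CD|² = 3088/81]
   → C = (-14/3, -1/9)
3. F_x = -77/9  [line -7/3·x + -4·y + -157/9 = 0 ∩ |FD|² = 5617/729]
4. F_y = 17/27  [line -7/3·x + -4·y + -157/9 = 0 ∩ |FD|² = 5617/729]
   → F = (-77/9, 17/27)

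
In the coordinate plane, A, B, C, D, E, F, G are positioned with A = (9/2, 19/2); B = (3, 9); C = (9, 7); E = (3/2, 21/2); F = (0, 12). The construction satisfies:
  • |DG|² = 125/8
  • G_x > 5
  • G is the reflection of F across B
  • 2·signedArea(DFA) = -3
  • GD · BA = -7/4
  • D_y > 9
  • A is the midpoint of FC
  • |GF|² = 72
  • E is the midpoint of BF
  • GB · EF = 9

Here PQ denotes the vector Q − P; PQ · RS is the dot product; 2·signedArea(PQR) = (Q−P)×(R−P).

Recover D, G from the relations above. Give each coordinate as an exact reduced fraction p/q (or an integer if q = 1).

D = (15/4, 37/4)
G = (6, 6)

1. G_x = 6  [G is the reflection of F across B]
2. G_y = 6  [G is the reflection of F across B]
   → G = (6, 6)
3. D_x = 15/4  [2·signedArea(DFA) = -3 ∩ GD · BA = -7/4]
4. D_y = 37/4  [2·signedArea(DFA) = -3 ∩ GD · BA = -7/4]
   → D = (15/4, 37/4)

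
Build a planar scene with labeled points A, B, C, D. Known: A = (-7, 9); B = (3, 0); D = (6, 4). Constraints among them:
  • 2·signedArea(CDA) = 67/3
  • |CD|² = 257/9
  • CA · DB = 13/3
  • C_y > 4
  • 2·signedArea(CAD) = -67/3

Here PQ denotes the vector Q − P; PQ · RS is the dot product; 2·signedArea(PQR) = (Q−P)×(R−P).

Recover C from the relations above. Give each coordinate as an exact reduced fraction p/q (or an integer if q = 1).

C = (2/3, 13/3)

1. C_x = 2/3  [2·signedArea(CDA) = 67/3 ∩ CA · DB = 13/3]
2. C_y = 13/3  [2·signedArea(CDA) = 67/3 ∩ CA · DB = 13/3]
   → C = (2/3, 13/3)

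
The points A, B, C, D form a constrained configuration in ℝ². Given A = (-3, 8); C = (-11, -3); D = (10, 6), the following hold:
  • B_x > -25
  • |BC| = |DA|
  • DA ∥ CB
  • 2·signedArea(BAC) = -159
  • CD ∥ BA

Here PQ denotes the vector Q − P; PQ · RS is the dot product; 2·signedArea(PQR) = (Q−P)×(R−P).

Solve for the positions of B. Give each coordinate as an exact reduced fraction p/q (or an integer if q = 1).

B = (-24, -1)

1. B_x = -24  [CD ∥ BA ∩ DA ∥ CB]
2. B_y = -1  [CD ∥ BA ∩ DA ∥ CB]
   → B = (-24, -1)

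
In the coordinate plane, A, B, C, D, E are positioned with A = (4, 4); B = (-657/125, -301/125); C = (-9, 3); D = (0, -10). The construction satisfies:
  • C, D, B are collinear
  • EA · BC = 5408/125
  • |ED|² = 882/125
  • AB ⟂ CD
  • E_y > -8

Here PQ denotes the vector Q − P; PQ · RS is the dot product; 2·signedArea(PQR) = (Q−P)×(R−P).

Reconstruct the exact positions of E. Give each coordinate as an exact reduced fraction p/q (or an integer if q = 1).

E = (-189/125, -977/125)

1. E_x = -189/125  [line 468/125·x + -676/125·y + -4576/125 = 0 ∩ |ED|² = 882/125]
2. E_y = -977/125  [line 468/125·x + -676/125·y + -4576/125 = 0 ∩ |ED|² = 882/125]
   → E = (-189/125, -977/125)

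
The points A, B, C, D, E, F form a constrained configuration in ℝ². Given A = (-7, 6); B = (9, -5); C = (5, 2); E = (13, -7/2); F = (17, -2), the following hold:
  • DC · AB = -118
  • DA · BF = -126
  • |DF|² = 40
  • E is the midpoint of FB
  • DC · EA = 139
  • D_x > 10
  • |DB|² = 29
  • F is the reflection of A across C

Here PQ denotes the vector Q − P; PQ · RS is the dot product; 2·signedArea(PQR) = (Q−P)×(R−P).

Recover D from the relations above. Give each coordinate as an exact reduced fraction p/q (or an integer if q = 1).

D = (11, 0)

1. D_x = 11  [DC · EA = 139 ∩ DC · AB = -118]
2. D_y = 0  [DC · EA = 139 ∩ DC · AB = -118]
   → D = (11, 0)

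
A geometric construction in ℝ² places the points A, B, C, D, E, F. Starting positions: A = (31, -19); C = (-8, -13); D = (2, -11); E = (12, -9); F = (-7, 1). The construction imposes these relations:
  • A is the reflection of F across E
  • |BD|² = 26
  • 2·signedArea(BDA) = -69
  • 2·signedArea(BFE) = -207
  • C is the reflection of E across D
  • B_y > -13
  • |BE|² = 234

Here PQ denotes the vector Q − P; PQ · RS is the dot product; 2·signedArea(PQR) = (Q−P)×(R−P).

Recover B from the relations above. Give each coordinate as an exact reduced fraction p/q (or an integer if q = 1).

1. B_x = -3  [2·signedArea(BDA) = -69 ∩ 2·signedArea(BFE) = -207]
2. B_y = -12  [2·signedArea(BDA) = -69 ∩ 2·signedArea(BFE) = -207]
   → B = (-3, -12)

B = (-3, -12)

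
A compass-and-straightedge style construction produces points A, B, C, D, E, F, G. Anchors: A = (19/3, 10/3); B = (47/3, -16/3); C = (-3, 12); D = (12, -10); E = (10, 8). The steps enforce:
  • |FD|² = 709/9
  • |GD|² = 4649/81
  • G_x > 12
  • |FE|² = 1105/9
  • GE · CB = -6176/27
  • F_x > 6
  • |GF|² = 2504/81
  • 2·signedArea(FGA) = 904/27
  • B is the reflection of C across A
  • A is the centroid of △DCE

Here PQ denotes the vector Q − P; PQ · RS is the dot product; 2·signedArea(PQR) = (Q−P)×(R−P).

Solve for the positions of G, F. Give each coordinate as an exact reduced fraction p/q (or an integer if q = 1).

1. G_x = 113/9  [line -56/3·x + 52/3·y + 7472/27 = 0 ∩ |GD|² = 4649/81]
2. G_y = -22/9  [line -56/3·x + 52/3·y + 7472/27 = 0 ∩ |GD|² = 4649/81]
   → G = (113/9, -22/9)
3. F_x = 7  [line -52/9·x + -56/9·y + 644/27 = 0 ∩ |FE|² = 1105/9]
4. F_y = -8/3  [line -52/9·x + -56/9·y + 644/27 = 0 ∩ |FE|² = 1105/9]
   → F = (7, -8/3)

F = (7, -8/3)
G = (113/9, -22/9)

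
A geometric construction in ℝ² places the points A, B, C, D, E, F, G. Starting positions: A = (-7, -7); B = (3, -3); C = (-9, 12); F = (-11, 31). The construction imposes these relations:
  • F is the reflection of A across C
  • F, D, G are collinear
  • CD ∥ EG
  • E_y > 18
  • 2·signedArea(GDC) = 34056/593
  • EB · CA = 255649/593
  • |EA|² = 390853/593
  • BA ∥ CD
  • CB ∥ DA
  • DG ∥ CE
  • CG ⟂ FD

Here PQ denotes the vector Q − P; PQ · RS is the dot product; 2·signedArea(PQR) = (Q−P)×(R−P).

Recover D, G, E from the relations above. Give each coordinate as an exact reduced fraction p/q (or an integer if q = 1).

D = (-19, 8)
E = (-3961/593, 11072/593)
G = (-9891/593, 8700/593)

1. D_x = -19  [CB ∥ DA ∩ BA ∥ CD]
2. D_y = 8  [CB ∥ DA ∩ BA ∥ CD]
   → D = (-19, 8)
3. G_x = -9891/593  [F, D, G are collinear ∩ CG ⟂ FD]
4. G_y = 8700/593  [F, D, G are collinear ∩ CG ⟂ FD]
   → G = (-9891/593, 8700/593)
5. E_x = -3961/593  [CD ∥ EG ∩ DG ∥ CE]
6. E_y = 11072/593  [CD ∥ EG ∩ DG ∥ CE]
   → E = (-3961/593, 11072/593)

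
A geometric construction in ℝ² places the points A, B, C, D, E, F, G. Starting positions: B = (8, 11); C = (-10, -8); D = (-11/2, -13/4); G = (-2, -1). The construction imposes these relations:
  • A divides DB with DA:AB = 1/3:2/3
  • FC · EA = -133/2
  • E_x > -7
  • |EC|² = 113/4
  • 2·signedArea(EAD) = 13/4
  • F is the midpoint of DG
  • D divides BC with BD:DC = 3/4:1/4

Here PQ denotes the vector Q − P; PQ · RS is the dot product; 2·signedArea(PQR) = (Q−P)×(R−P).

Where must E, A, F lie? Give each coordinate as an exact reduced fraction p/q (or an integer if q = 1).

A = (-1, 3/2)
E = (-6, -9/2)
F = (-15/4, -17/8)

1. A_x = -1  [A divides DB with DA:AB = 1/3:2/3]
2. A_y = 3/2  [A divides DB with DA:AB = 1/3:2/3]
   → A = (-1, 3/2)
3. F_x = -15/4  [F is the midpoint of DG]
4. F_y = -17/8  [F is the midpoint of DG]
   → F = (-15/4, -17/8)
5. E_x = -6  [2·signedArea(EAD) = 13/4 ∩ FC · EA = -133/2]
6. E_y = -9/2  [2·signedArea(EAD) = 13/4 ∩ FC · EA = -133/2]
   → E = (-6, -9/2)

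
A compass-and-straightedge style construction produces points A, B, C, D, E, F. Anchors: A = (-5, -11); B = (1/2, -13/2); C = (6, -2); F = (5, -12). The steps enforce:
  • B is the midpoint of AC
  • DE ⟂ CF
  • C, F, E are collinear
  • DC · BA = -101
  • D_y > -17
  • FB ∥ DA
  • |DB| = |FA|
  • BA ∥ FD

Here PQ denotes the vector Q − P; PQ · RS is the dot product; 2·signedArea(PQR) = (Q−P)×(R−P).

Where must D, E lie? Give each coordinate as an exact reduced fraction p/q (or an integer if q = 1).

1. D_x = -1/2  [FB ∥ DA ∩ BA ∥ FD]
2. D_y = -33/2  [FB ∥ DA ∩ BA ∥ FD]
   → D = (-1/2, -33/2)
3. E_x = 9/2  [C, F, E are collinear ∩ DE ⟂ CF]
4. E_y = -17  [C, F, E are collinear ∩ DE ⟂ CF]
   → E = (9/2, -17)

D = (-1/2, -33/2)
E = (9/2, -17)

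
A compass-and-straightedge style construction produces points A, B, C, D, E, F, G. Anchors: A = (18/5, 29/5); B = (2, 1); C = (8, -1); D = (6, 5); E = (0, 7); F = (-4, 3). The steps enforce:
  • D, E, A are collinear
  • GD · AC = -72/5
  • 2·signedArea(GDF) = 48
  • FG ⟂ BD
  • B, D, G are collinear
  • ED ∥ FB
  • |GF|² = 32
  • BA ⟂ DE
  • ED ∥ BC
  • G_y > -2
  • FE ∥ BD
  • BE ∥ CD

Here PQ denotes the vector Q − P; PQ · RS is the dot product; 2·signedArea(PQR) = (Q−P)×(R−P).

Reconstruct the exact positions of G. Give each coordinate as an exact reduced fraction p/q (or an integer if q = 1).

1. G_x = 0  [B, D, G are collinear ∩ FG ⟂ BD]
2. G_y = -1  [B, D, G are collinear ∩ FG ⟂ BD]
   → G = (0, -1)

G = (0, -1)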